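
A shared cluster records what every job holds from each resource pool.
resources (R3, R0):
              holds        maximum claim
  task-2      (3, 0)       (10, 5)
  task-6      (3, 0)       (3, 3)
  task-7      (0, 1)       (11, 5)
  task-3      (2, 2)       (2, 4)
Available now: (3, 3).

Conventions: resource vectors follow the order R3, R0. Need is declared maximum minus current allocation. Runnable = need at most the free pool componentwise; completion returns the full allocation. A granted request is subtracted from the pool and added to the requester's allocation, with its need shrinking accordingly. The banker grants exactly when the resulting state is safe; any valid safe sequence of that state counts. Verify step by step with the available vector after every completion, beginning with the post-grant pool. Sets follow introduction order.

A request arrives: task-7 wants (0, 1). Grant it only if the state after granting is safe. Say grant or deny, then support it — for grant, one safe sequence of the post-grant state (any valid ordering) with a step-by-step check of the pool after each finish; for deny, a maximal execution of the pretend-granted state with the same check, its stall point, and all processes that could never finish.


DENY. Granting would leave the state unsafe.
Key observation: after task-3, task-6 the pool peaks at (8, 4), and each blocked process is short somewhere: task-2 on R0; task-7 on R3.
On the post-grant state, task-3, task-6 is a maximal run — nothing extends it. Step-by-step check:
  pool = (3, 2)
  run task-3 (needs (0, 2), free (3, 2)); after release of (2, 2) the pool is (5, 4)
  run task-6 (needs (0, 3), free (5, 4)); after release of (3, 0) the pool is (8, 4)
  blocked: task-2 wants (7, 5), pool (8, 4) — not enough R0
  blocked: task-7 wants (11, 3), pool (8, 4) — not enough R3
Had the request been granted, task-2 and task-7 could never finish.


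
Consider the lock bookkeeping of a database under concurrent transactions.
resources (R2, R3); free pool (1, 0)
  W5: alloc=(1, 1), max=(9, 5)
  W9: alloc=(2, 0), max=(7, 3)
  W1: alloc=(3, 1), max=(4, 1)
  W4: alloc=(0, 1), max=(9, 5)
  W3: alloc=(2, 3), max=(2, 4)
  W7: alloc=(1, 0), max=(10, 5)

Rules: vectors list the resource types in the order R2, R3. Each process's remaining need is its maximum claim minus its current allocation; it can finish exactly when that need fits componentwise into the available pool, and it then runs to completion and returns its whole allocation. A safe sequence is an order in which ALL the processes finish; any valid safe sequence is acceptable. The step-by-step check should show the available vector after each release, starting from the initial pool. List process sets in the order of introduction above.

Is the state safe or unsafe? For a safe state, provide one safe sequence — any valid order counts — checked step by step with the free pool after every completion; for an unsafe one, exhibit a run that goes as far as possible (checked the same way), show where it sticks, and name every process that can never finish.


SAFE — a valid safe sequence is W1, W3, W9, W5, W4, W7.
Key observation: W1 marks the first exact bind of the order: its need (1, 0) fits the free (1, 0) with zero slack on a requested resource.
Check, step by step:
  pool = (1, 0)
  run W1 (needs (1, 0), free (1, 0)); after release of (3, 1) the pool is (4, 1)
  run W3 (needs (0, 1), free (4, 1)); after release of (2, 3) the pool is (6, 4)
  run W9 (needs (5, 3), free (6, 4)); after release of (2, 0) the pool is (8, 4)
  run W5 (needs (8, 4), free (8, 4)); after release of (1, 1) the pool is (9, 5)
  run W4 (needs (9, 4), free (9, 5)); after release of (0, 1) the pool is (9, 6)
  run W7 (needs (9, 5), free (9, 6)); after release of (1, 0) the pool is (10, 6)


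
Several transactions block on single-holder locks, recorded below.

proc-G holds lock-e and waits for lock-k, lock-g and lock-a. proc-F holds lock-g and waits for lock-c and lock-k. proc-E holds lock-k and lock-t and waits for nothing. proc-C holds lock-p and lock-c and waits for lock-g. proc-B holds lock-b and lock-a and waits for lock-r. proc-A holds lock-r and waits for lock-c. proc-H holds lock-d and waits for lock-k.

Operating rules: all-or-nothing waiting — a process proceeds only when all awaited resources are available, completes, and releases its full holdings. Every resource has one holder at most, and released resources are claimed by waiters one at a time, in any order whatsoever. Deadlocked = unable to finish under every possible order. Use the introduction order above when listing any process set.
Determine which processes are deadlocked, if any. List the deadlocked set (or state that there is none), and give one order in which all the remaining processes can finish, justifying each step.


The deadlocked set is proc-G, proc-F, proc-C, proc-B and proc-A.
Key observation: proc-F -> proc-C -> proc-F is a circular wait — nothing in it can go first; proc-G, proc-B and proc-A wait into the deadlock from upstream.
One completion order for the rest: proc-E, proc-H.
Step-by-step check:
  run proc-E (it waits on nothing); releases lock-k and lock-t
  proc-H: everything it awaited (lock-k) is free; runs, freeing lock-d


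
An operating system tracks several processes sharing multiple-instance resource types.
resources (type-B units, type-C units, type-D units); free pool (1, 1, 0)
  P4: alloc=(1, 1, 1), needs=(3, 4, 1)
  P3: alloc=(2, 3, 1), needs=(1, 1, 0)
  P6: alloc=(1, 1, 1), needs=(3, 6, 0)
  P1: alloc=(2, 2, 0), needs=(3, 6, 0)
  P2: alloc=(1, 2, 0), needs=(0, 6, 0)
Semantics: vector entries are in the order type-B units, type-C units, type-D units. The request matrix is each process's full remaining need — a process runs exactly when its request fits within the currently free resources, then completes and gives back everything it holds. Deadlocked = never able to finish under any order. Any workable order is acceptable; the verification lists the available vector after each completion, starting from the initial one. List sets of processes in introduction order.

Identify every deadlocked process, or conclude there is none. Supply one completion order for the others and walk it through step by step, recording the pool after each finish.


Deadlocked set: P6, P1 and P2.
Key observation: the pool after P3, P4 is (4, 5, 2); every surviving request exceeds it in type-C units, so progress ends there.
The rest can finish in the order P3, P4. Verifying each step:
  pool = (1, 1, 0)
  run P3 (needs (1, 1, 0), free (1, 1, 0)); after release of (2, 3, 1) the pool is (3, 4, 1)
  run P4 (needs (3, 4, 1), free (3, 4, 1)); after release of (1, 1, 1) the pool is (4, 5, 2)
The stuck group stays short no matter what:
  blocked: P6 wants (3, 6, 0), pool (4, 5, 2) — not enough type-C units
  blocked: P1 wants (3, 6, 0), pool (4, 5, 2) — not enough type-C units
  blocked: P2 wants (0, 6, 0), pool (4, 5, 2) — not enough type-C units


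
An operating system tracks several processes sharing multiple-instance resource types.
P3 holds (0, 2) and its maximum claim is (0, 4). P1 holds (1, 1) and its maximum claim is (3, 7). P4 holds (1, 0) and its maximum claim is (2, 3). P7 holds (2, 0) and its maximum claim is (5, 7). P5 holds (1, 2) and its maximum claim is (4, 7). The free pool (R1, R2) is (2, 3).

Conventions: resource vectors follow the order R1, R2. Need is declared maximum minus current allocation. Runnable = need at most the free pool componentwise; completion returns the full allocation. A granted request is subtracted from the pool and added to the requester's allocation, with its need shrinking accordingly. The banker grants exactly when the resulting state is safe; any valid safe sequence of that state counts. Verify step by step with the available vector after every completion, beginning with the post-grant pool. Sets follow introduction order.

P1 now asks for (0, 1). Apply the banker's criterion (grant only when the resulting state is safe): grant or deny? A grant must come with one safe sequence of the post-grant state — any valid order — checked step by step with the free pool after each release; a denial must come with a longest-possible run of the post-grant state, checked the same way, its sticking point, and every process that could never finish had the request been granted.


DENY — the pretend-granted state is unsafe.
Key observation: once P3, P4 finish, the pool peaks at (3, 4) — and every remaining process still needs more R2 than that.
Pretend the grant happened; the run P3, P4 goes as far as possible. Step-by-step check:
  pool = (2, 2)
  P3: need (0, 2) fits (2, 2); releases (0, 2), pool now (2, 4)
  P4: need (1, 3) fits (2, 4); releases (1, 0), pool now (3, 4)
  P1 cannot run: need (2, 5) vs free (3, 4) (insufficient R2)
  P7 cannot run: need (3, 7) vs free (3, 4) (insufficient R2)
  P5 cannot run: need (3, 5) vs free (3, 4) (insufficient R2)
Had the request been granted, P1, P7 and P5 could never finish.


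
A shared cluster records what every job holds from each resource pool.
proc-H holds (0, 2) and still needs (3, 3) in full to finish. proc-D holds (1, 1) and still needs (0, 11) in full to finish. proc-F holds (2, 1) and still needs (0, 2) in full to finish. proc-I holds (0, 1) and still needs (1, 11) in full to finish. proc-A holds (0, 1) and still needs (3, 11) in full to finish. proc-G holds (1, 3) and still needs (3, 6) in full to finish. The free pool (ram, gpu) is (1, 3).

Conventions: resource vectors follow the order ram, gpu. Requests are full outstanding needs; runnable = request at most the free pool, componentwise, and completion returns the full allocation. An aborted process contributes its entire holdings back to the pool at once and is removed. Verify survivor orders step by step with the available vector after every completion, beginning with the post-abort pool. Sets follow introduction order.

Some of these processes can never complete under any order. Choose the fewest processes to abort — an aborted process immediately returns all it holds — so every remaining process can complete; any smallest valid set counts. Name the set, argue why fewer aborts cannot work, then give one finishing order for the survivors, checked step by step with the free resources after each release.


Abort proc-D and proc-A.
Key observation: before aborting proc-D and proc-A, proc-I was permanently blocked — no order could ever run it; afterwards it completes at step 4.
No one abort is enough; case by case: proc-H alone leaves proc-D blocked (short on gpu); proc-D alone leaves proc-I blocked (short on gpu); proc-F alone leaves proc-D blocked (short on gpu); proc-I alone leaves proc-D blocked (short on gpu); proc-A alone leaves proc-D blocked (short on gpu); proc-G alone leaves proc-D blocked (short on gpu).
One survivor order: proc-F, proc-G, proc-H, proc-I. Step-by-step check (post-abort pool first):
  pool = (2, 5)
  proc-F: need (0, 2) fits (2, 5); releases (2, 1), pool now (4, 6)
  proc-G: need (3, 6) fits (4, 6); releases (1, 3), pool now (5, 9)
  proc-H: need (3, 3) fits (5, 9); releases (0, 2), pool now (5, 11)
  proc-I: need (1, 11) fits (5, 11); releases (0, 1), pool now (5, 12)


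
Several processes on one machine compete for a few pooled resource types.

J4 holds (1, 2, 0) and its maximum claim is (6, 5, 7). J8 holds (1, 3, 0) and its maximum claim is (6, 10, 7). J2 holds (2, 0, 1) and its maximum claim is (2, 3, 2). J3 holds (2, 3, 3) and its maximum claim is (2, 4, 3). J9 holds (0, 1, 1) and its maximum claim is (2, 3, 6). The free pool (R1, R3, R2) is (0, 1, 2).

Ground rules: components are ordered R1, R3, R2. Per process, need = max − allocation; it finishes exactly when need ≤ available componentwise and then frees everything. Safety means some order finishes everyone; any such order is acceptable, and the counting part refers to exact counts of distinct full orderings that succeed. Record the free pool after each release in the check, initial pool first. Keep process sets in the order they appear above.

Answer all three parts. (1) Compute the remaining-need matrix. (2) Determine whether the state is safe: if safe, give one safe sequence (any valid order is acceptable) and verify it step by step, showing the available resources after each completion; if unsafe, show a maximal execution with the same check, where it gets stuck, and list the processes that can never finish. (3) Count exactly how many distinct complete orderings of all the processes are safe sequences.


(1) Remaining need (order R1, R3, R2):
  J4: (5, 3, 7)
  J8: (5, 7, 7)
  J2: (0, 3, 1)
  J3: (0, 1, 0)
  J9: (2, 2, 5)
(2) UNSAFE — no complete ordering exists.
Key observation: once J3, J2, J9 finish, the pool peaks at (4, 5, 7) — and every remaining process still needs more R1 than that.
Going as far as possible: J3, J2, J9; after that, nothing fits. Walking it through:
  pool = (0, 1, 2)
  run J3 (needs (0, 1, 0), free (0, 1, 2)); after release of (2, 3, 3) the pool is (2, 4, 5)
  run J2 (needs (0, 3, 1), free (2, 4, 5)); after release of (2, 0, 1) the pool is (4, 4, 6)
  run J9 (needs (2, 2, 5), free (4, 4, 6)); after release of (0, 1, 1) the pool is (4, 5, 7)
  J4 cannot run: need (5, 3, 7) vs free (4, 5, 7) (insufficient R1)
  J8 cannot run: need (5, 7, 7) vs free (4, 5, 7) (insufficient R1 and R3)
Never able to finish: J4 and J8.
(3) Exactly 0 of the possible complete orderings are safe sequences.


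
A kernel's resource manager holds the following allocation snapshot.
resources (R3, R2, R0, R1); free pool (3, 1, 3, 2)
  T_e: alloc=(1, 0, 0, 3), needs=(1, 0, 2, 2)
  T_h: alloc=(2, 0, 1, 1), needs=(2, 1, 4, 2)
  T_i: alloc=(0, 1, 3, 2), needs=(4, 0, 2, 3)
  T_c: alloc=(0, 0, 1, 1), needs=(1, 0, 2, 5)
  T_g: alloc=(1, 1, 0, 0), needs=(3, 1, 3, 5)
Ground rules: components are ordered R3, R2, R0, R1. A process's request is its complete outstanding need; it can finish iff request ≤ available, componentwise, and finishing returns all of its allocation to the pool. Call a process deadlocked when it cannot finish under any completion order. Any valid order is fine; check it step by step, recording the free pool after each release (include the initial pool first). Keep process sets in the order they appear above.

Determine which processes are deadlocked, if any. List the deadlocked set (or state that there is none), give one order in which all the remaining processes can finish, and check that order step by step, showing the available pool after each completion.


No process is deadlocked.
Key observation: the pool covers T_e at once, and every later process fits after earlier releases.
A valid finishing order for the others: T_e, T_c, T_h, T_i, T_g. Walking it through:
  pool = (3, 1, 3, 2)
  T_e: need (1, 0, 2, 2) fits (3, 1, 3, 2); releases (1, 0, 0, 3), pool now (4, 1, 3, 5)
  T_c: need (1, 0, 2, 5) fits (4, 1, 3, 5); releases (0, 0, 1, 1), pool now (4, 1, 4, 6)
  T_h: need (2, 1, 4, 2) fits (4, 1, 4, 6); releases (2, 0, 1, 1), pool now (6, 1, 5, 7)
  T_i: need (4, 0, 2, 3) fits (6, 1, 5, 7); releases (0, 1, 3, 2), pool now (6, 2, 8, 9)
  T_g: need (3, 1, 3, 5) fits (6, 2, 8, 9); releases (1, 1, 0, 0), pool now (7, 3, 8, 9)


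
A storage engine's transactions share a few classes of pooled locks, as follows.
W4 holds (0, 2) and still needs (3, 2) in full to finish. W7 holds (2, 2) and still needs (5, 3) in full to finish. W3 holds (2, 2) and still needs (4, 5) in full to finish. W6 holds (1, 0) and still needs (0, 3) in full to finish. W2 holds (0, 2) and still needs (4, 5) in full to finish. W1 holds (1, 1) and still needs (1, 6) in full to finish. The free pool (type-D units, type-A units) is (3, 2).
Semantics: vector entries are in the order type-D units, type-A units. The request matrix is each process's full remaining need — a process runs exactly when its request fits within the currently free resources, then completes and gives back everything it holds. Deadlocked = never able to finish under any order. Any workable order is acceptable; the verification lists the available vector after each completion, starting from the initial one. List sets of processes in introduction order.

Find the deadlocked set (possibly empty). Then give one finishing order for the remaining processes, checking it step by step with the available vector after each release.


Deadlocked set: W7, W3, W2 and W1.
Key observation: after W4, W6 the pool peaks at (4, 4), and each blocked process is short somewhere: W7 on type-D units; W3 on type-A units; W2 on type-A units; W1 on type-A units.
A valid finishing order for the others: W4, W6. Walking it through:
  pool = (3, 2)
  W4: need (3, 2) fits (3, 2); releases (0, 2), pool now (3, 4)
  W6: need (0, 3) fits (3, 4); releases (1, 0), pool now (4, 4)
The stuck group stays short no matter what:
  blocked: W7 wants (5, 3), pool (4, 4) — not enough type-D units
  blocked: W3 wants (4, 5), pool (4, 4) — not enough type-A units
  blocked: W2 wants (4, 5), pool (4, 4) — not enough type-A units
  blocked: W1 wants (1, 6), pool (4, 4) — not enough type-A units


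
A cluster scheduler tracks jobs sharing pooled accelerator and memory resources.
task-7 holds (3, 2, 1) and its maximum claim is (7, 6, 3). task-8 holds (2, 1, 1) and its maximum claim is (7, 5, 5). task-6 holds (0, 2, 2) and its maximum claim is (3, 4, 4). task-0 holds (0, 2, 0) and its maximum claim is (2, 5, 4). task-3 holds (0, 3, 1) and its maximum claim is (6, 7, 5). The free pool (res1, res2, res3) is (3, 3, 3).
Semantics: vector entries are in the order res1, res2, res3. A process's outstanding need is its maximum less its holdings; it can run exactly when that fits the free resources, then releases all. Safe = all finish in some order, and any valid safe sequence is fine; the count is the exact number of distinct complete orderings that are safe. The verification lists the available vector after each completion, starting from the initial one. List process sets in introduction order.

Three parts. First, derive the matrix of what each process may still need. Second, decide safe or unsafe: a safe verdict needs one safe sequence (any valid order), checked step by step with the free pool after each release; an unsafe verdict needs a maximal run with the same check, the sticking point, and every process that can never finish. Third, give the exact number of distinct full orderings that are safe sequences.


(1) Remaining need (order res1, res2, res3):
  task-7: (4, 4, 2)
  task-8: (5, 4, 4)
  task-6: (3, 2, 2)
  task-0: (2, 3, 4)
  task-3: (6, 4, 4)
(2) UNSAFE — no complete ordering exists.
Key observation: the pool after task-6, task-0 is (3, 7, 5); every surviving request exceeds it in res1, so progress ends there.
Going as far as possible: task-6, task-0; after that, nothing fits. Check, step by step:
  pool = (3, 3, 3)
  task-6 needs (3, 2, 2) <= (3, 3, 3) -> finishes; pool += (0, 2, 2) = (3, 5, 5)
  task-0 needs (2, 3, 4) <= (3, 5, 5) -> finishes; pool += (0, 2, 0) = (3, 7, 5)
  blocked: task-7 wants (4, 4, 2), pool (3, 7, 5) — not enough res1
  blocked: task-8 wants (5, 4, 4), pool (3, 7, 5) — not enough res1
  blocked: task-3 wants (6, 4, 4), pool (3, 7, 5) — not enough res1
Processes that can never finish: task-7, task-8 and task-3.
(3) Exactly 0 of the possible complete orderings are safe sequences.


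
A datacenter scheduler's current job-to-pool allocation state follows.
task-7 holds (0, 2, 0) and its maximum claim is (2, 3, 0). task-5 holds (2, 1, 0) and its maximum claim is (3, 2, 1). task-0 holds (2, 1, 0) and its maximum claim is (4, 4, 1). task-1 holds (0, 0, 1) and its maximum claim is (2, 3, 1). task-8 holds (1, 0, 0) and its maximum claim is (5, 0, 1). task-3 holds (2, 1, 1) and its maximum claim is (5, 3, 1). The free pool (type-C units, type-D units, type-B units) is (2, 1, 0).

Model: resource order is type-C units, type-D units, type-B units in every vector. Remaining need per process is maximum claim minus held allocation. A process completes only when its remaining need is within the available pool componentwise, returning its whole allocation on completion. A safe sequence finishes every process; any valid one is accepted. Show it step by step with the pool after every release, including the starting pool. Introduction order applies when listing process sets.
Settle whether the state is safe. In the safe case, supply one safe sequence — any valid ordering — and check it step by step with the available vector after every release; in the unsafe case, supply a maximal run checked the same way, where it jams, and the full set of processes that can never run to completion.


SAFE — a valid safe sequence is task-7, task-1, task-0, task-3, task-5, task-8.
Key observation: the first exact fit in this order is task-7 — it needs (2, 1, 0) with (2, 1, 0) free, meeting a requested resource to the last unit.
Verifying each step:
  pool = (2, 1, 0)
  task-7 needs (2, 1, 0) <= (2, 1, 0) -> finishes; pool += (0, 2, 0) = (2, 3, 0)
  task-1 needs (2, 3, 0) <= (2, 3, 0) -> finishes; pool += (0, 0, 1) = (2, 3, 1)
  task-0 needs (2, 3, 1) <= (2, 3, 1) -> finishes; pool += (2, 1, 0) = (4, 4, 1)
  task-3 needs (3, 2, 0) <= (4, 4, 1) -> finishes; pool += (2, 1, 1) = (6, 5, 2)
  task-5 needs (1, 1, 1) <= (6, 5, 2) -> finishes; pool += (2, 1, 0) = (8, 6, 2)
  task-8 needs (4, 0, 1) <= (8, 6, 2) -> finishes; pool += (1, 0, 0) = (9, 6, 2)


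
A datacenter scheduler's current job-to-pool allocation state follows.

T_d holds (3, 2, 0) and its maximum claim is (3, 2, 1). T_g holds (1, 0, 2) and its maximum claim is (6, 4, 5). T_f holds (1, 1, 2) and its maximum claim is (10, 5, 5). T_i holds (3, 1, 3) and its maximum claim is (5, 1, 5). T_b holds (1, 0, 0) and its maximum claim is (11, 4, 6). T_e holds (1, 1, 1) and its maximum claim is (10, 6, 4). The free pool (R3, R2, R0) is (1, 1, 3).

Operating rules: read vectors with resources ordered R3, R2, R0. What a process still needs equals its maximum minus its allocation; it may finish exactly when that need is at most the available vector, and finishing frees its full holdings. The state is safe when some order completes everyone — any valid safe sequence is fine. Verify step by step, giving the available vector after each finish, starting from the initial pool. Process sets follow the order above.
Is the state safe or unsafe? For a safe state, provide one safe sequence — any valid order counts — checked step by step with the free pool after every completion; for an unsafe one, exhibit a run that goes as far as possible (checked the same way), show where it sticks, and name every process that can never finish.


UNSAFE.
Key observation: the wall is R3: completing T_d, T_i, T_g brings the pool only to (8, 4, 8), and all the rest need more.
A maximal execution: T_d, T_i, T_g — then nothing else fits. Walking it through:
  pool = (1, 1, 3)
  T_d: need (0, 0, 1) fits (1, 1, 3); releases (3, 2, 0), pool now (4, 3, 3)
  T_i: need (2, 0, 2) fits (4, 3, 3); releases (3, 1, 3), pool now (7, 4, 6)
  T_g: need (5, 4, 3) fits (7, 4, 6); releases (1, 0, 2), pool now (8, 4, 8)
  T_f cannot run: need (9, 4, 3) vs free (8, 4, 8) (insufficient R3)
  T_b cannot run: need (10, 4, 6) vs free (8, 4, 8) (insufficient R3)
  T_e cannot run: need (9, 5, 3) vs free (8, 4, 8) (insufficient R3 and R2)
Permanently blocked: T_f, T_b and T_e.


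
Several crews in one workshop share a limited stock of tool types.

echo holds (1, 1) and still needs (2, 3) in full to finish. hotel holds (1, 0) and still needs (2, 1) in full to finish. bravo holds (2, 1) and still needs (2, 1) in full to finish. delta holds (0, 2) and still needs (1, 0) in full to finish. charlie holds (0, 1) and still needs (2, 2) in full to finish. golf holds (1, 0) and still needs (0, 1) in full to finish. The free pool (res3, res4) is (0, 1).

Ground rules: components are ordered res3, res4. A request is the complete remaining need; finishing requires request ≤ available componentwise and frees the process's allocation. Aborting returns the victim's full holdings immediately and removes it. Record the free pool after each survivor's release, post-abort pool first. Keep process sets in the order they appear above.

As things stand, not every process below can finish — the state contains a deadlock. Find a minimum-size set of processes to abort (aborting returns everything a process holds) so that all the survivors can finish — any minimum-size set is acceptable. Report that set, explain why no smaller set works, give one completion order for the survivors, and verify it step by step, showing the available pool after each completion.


Abort bravo.
Key observation: charlie could never have finished before the abort; with (2, 1) returned by bravo, it fits at step 1.
No smaller set exists: with zero aborts the deadlock remains.
The survivors complete as charlie, golf, hotel, echo, delta. Check, step by step (starting from the post-abort pool):
  pool = (2, 2)
  charlie: need (2, 2) fits (2, 2); releases (0, 1), pool now (2, 3)
  golf: need (0, 1) fits (2, 3); releases (1, 0), pool now (3, 3)
  hotel: need (2, 1) fits (3, 3); releases (1, 0), pool now (4, 3)
  echo: need (2, 3) fits (4, 3); releases (1, 1), pool now (5, 4)
  delta: need (1, 0) fits (5, 4); releases (0, 2), pool now (5, 6)


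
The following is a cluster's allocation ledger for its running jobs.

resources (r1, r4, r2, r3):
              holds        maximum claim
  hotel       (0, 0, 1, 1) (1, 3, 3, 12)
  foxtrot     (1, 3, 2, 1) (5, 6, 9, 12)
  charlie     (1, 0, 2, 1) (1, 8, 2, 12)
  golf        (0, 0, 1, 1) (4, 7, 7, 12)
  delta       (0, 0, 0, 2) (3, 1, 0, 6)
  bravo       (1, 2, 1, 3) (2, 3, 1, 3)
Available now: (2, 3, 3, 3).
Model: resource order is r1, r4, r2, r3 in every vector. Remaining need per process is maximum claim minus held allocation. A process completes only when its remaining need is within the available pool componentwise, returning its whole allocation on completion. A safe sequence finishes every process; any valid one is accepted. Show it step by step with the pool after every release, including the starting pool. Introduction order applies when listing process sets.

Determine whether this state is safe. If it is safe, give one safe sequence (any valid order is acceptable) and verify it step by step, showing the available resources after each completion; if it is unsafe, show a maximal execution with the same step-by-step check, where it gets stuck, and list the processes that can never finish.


UNSAFE — no complete ordering exists.
Key observation: bravo, delta can finish, but then (3, 5, 4, 8) is all there is, and the blocked group's r3 demands exceed it.
The run bravo, delta cannot be extended any further. Check, step by step:
  pool = (2, 3, 3, 3)
  run bravo (needs (1, 1, 0, 0), free (2, 3, 3, 3)); after release of (1, 2, 1, 3) the pool is (3, 5, 4, 6)
  run delta (needs (3, 1, 0, 4), free (3, 5, 4, 6)); after release of (0, 0, 0, 2) the pool is (3, 5, 4, 8)
  blocked: hotel wants (1, 3, 2, 11), pool (3, 5, 4, 8) — not enough r3
  blocked: foxtrot wants (4, 3, 7, 11), pool (3, 5, 4, 8) — not enough r1, r2 and r3
  blocked: charlie wants (0, 8, 0, 11), pool (3, 5, 4, 8) — not enough r4 and r3
  blocked: golf wants (4, 7, 6, 11), pool (3, 5, 4, 8) — not enough r1, r4, r2 and r3
Never able to finish: hotel, foxtrot, charlie and golf.


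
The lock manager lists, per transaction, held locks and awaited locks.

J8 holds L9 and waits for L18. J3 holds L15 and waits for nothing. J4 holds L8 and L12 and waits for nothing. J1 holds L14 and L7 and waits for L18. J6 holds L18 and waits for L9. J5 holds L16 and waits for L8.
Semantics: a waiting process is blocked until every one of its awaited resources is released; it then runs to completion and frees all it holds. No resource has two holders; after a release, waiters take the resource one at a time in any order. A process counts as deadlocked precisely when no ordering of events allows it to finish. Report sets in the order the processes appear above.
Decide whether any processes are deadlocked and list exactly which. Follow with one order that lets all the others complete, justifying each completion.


The deadlocked set is J8, J1 and J6.
Key observation: the cycle J8 -> J6 -> J8 can never break — each member waits on the next; J1 waits into the deadlock from upstream.
A valid finishing order for the others: J4, J3, J5.
Step-by-step check:
  J4 waits on nothing -> runs at once and releases L8 and L12
  J3 waits on nothing -> runs at once and releases L15
  J5 waits on L8 — all released -> runs and releases L16


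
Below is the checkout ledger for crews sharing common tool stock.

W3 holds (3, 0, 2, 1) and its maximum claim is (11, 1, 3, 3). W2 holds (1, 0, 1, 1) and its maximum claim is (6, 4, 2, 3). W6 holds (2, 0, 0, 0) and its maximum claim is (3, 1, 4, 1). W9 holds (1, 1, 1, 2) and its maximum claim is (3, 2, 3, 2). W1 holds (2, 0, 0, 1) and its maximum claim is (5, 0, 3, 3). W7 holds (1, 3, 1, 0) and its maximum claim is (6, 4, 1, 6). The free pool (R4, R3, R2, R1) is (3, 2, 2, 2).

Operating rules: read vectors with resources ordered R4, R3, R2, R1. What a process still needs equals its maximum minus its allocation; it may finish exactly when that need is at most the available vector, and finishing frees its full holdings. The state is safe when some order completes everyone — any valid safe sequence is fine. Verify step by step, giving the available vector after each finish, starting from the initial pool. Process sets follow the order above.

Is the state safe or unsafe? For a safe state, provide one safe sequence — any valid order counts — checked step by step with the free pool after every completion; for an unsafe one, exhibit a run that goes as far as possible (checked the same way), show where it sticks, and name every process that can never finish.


UNSAFE — no complete ordering exists.
Key observation: after W9, W1 the pool peaks at (6, 3, 3, 5), and each blocked process is short somewhere: W3 on R4; W2 on R3; W6 on R2; W7 on R1.
Going as far as possible: W9, W1; after that, nothing fits. Verifying each step:
  pool = (3, 2, 2, 2)
  W9: need (2, 1, 2, 0) fits (3, 2, 2, 2); releases (1, 1, 1, 2), pool now (4, 3, 3, 4)
  W1: need (3, 0, 3, 2) fits (4, 3, 3, 4); releases (2, 0, 0, 1), pool now (6, 3, 3, 5)
  W3 still needs (8, 1, 1, 2) but only (6, 3, 3, 5) is free — short on R4
  W2 still needs (5, 4, 1, 2) but only (6, 3, 3, 5) is free — short on R3
  W6 still needs (1, 1, 4, 1) but only (6, 3, 3, 5) is free — short on R2
  W7 still needs (5, 1, 0, 6) but only (6, 3, 3, 5) is free — short on R1
Never able to finish: W3, W2, W6 and W7.


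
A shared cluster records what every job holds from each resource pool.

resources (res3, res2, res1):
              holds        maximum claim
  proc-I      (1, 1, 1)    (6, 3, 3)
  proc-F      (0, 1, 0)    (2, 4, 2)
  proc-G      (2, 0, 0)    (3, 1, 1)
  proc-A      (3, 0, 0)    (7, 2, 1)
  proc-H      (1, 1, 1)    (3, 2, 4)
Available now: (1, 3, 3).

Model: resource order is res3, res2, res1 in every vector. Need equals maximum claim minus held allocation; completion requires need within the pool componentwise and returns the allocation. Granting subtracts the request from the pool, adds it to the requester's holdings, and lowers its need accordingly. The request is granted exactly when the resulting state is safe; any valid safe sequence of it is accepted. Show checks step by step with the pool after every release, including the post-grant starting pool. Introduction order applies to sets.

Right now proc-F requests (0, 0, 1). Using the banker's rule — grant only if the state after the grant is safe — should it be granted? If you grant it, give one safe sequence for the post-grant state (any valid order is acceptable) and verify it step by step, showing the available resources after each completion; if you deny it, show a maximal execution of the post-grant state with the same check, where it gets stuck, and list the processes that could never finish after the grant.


GRANT. The post-grant state is safe; one safe sequence: proc-G, proc-F, proc-H, proc-A, proc-I.
Key observation: after the grant the pool drops to (1, 3, 2), which still lets proc-G finish first and unwind the rest.
Verifying the post-grant state step by step:
  pool = (1, 3, 2)
  proc-G: need (1, 1, 1) fits (1, 3, 2); releases (2, 0, 0), pool now (3, 3, 2)
  proc-F: need (2, 3, 1) fits (3, 3, 2); releases (0, 1, 1), pool now (3, 4, 3)
  proc-H: need (2, 1, 3) fits (3, 4, 3); releases (1, 1, 1), pool now (4, 5, 4)
  proc-A: need (4, 2, 1) fits (4, 5, 4); releases (3, 0, 0), pool now (7, 5, 4)
  proc-I: need (5, 2, 2) fits (7, 5, 4); releases (1, 1, 1), pool now (8, 6, 5)


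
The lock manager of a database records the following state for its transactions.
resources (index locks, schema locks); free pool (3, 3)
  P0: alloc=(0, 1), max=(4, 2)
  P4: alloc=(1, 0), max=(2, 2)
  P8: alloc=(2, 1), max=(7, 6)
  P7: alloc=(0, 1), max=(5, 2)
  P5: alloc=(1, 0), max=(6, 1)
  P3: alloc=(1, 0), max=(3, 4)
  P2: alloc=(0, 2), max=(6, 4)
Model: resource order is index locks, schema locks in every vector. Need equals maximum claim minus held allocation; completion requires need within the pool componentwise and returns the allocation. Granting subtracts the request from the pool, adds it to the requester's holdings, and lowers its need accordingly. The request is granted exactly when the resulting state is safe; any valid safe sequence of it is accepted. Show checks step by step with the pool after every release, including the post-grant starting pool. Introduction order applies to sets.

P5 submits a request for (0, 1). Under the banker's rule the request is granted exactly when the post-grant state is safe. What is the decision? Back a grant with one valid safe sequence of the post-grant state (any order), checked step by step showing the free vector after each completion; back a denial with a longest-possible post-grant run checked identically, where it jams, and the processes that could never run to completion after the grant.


DENY — the pretend-granted state is unsafe.
Key observation: after P4, P0 the pool peaks at (4, 3), and each blocked process is short somewhere: P8 on index locks, schema locks; P7 on index locks; P5 on index locks; P3 on schema locks; P2 on index locks.
On the post-grant state, P4, P0 is a maximal run — nothing extends it. Step-by-step check:
  pool = (3, 2)
  P4: need (1, 2) fits (3, 2); releases (1, 0), pool now (4, 2)
  P0: need (4, 1) fits (4, 2); releases (0, 1), pool now (4, 3)
  P8 cannot run: need (5, 5) vs free (4, 3) (insufficient index locks and schema locks)
  P7 cannot run: need (5, 1) vs free (4, 3) (insufficient index locks)
  P5 cannot run: need (5, 0) vs free (4, 3) (insufficient index locks)
  P3 cannot run: need (2, 4) vs free (4, 3) (insufficient schema locks)
  P2 cannot run: need (6, 2) vs free (4, 3) (insufficient index locks)
Post-grant, the permanently blocked set is P8, P7, P5, P3 and P2.


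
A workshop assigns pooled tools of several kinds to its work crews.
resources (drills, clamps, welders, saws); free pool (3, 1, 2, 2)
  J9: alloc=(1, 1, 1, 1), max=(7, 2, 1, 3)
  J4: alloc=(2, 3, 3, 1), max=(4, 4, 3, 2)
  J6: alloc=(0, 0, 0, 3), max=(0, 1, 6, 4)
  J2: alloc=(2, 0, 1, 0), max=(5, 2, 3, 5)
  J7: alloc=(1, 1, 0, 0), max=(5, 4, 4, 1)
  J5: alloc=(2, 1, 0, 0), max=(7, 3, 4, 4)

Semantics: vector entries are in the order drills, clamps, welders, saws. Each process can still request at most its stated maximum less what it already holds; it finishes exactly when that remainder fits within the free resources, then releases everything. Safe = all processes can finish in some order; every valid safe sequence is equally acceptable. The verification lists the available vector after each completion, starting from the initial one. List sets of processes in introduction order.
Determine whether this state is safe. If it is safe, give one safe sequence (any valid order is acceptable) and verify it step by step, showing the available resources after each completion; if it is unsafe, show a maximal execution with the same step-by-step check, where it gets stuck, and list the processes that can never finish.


SAFE, for example via the order J4, J7, J9, J5, J6, J2.
Key observation: at J4 the run first touches a limit — (2, 1, 0, 1) against (3, 1, 2, 2), exact on a resource it actually requests.
Walking it through:
  pool = (3, 1, 2, 2)
  run J4 (needs (2, 1, 0, 1), free (3, 1, 2, 2)); after release of (2, 3, 3, 1) the pool is (5, 4, 5, 3)
  run J7 (needs (4, 3, 4, 1), free (5, 4, 5, 3)); after release of (1, 1, 0, 0) the pool is (6, 5, 5, 3)
  run J9 (needs (6, 1, 0, 2), free (6, 5, 5, 3)); after release of (1, 1, 1, 1) the pool is (7, 6, 6, 4)
  run J5 (needs (5, 2, 4, 4), free (7, 6, 6, 4)); after release of (2, 1, 0, 0) the pool is (9, 7, 6, 4)
  run J6 (needs (0, 1, 6, 1), free (9, 7, 6, 4)); after release of (0, 0, 0, 3) the pool is (9, 7, 6, 7)
  run J2 (needs (3, 2, 2, 5), free (9, 7, 6, 7)); after release of (2, 0, 1, 0) the pool is (11, 7, 7, 7)


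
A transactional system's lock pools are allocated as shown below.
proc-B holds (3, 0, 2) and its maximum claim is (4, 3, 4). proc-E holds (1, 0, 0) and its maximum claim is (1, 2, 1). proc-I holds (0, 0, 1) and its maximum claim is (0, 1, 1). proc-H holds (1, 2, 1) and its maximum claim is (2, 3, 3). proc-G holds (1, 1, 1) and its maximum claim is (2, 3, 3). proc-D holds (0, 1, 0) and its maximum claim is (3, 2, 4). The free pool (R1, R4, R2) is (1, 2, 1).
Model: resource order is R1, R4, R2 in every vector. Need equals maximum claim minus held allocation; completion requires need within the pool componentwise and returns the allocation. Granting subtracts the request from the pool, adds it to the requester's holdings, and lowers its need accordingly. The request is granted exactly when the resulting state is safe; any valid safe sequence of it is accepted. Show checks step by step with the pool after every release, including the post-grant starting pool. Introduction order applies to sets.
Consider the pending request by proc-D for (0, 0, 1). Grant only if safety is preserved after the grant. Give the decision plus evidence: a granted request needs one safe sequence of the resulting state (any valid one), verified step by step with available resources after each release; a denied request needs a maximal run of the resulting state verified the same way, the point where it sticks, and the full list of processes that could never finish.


DENY — the pretend-granted state is unsafe.
Key observation: the pool after proc-I, proc-E is (2, 2, 1); every surviving request exceeds it in R2, so progress ends there.
On the post-grant state, proc-I, proc-E is a maximal run — nothing extends it. Check, step by step:
  pool = (1, 2, 0)
  run proc-I (needs (0, 1, 0), free (1, 2, 0)); after release of (0, 0, 1) the pool is (1, 2, 1)
  run proc-E (needs (0, 2, 1), free (1, 2, 1)); after release of (1, 0, 0) the pool is (2, 2, 1)
  proc-B cannot run: need (1, 3, 2) vs free (2, 2, 1) (insufficient R4 and R2)
  proc-H cannot run: need (1, 1, 2) vs free (2, 2, 1) (insufficient R2)
  proc-G cannot run: need (1, 2, 2) vs free (2, 2, 1) (insufficient R2)
  proc-D cannot run: need (3, 1, 3) vs free (2, 2, 1) (insufficient R1 and R2)
Processes that could never finish after the grant: proc-B, proc-H, proc-G and proc-D.


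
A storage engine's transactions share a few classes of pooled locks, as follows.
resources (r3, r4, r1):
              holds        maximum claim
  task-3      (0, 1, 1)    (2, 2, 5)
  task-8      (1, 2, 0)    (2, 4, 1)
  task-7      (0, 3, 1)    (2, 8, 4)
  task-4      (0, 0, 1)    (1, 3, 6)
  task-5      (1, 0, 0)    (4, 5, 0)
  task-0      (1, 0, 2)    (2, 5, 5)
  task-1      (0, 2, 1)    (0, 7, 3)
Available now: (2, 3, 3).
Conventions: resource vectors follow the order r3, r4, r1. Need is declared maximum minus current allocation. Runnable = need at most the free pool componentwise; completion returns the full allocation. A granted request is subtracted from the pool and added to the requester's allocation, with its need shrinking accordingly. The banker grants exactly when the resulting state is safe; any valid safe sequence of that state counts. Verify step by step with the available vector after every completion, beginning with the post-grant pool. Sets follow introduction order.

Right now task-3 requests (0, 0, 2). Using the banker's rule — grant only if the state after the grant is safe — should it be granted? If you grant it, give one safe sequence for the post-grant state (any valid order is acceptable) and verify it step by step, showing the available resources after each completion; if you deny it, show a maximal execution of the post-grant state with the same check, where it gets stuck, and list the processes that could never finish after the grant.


DENY. Granting would leave the state unsafe.
Key observation: task-8, task-5 can finish, but then (4, 5, 1) is all there is, and the blocked group's r1 demands exceed it.
Pretend the grant happened; the run task-8, task-5 goes as far as possible. Walking it through:
  pool = (2, 3, 1)
  task-8 needs (1, 2, 1) <= (2, 3, 1) -> finishes; pool += (1, 2, 0) = (3, 5, 1)
  task-5 needs (3, 5, 0) <= (3, 5, 1) -> finishes; pool += (1, 0, 0) = (4, 5, 1)
  blocked: task-3 wants (2, 1, 2), pool (4, 5, 1) — not enough r1
  blocked: task-7 wants (2, 5, 3), pool (4, 5, 1) — not enough r1
  blocked: task-4 wants (1, 3, 5), pool (4, 5, 1) — not enough r1
  blocked: task-0 wants (1, 5, 3), pool (4, 5, 1) — not enough r1
  blocked: task-1 wants (0, 5, 2), pool (4, 5, 1) — not enough r1
Had the request been granted, task-3, task-7, task-4, task-0 and task-1 could never finish.
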